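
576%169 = 69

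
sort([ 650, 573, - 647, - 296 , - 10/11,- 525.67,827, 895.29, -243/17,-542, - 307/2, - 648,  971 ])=[ - 648,-647, - 542, - 525.67, - 296, - 307/2,-243/17, - 10/11, 573,  650, 827, 895.29,971 ]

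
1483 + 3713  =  5196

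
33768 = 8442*4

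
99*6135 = 607365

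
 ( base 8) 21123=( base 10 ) 8787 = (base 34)7kf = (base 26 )CPP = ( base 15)290C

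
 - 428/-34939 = 428/34939 =0.01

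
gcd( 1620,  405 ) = 405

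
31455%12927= 5601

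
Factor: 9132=2^2 * 3^1*761^1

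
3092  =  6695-3603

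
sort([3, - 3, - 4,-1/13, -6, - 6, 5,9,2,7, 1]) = [-6, - 6,  -  4, - 3, - 1/13,1,2,3,5, 7,9 ]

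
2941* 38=111758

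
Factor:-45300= -2^2*3^1*5^2*151^1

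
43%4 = 3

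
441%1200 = 441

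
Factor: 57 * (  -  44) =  - 2^2 *3^1*11^1*19^1 = - 2508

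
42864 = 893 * 48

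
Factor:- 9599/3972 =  - 2^ (  -  2 ) * 3^(-1)*29^1 =- 29/12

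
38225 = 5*7645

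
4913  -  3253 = 1660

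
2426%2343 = 83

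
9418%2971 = 505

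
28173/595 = 28173/595 = 47.35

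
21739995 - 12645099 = 9094896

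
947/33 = 947/33 = 28.70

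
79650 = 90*885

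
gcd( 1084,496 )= 4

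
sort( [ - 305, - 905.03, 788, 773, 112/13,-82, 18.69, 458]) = [  -  905.03, - 305, - 82, 112/13, 18.69, 458,773, 788 ]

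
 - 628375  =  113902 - 742277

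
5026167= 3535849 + 1490318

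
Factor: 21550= 2^1*5^2*431^1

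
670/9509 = 670/9509 = 0.07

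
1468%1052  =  416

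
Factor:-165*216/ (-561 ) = 1080/17 = 2^3 * 3^3 * 5^1*17^(-1 )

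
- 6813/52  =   - 132 + 51/52 = -131.02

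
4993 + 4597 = 9590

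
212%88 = 36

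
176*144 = 25344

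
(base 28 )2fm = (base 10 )2010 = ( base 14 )a38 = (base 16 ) 7da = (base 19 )5af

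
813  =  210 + 603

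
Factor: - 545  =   - 5^1*109^1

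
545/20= 109/4=27.25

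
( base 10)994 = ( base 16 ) 3E2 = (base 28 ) 17E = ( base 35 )se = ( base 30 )134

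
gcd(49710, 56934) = 6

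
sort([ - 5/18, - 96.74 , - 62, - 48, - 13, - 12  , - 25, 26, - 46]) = [ - 96.74, - 62, - 48, - 46, - 25, - 13, - 12,-5/18 , 26]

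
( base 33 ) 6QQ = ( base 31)7m9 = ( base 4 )1303322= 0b1110011111010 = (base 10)7418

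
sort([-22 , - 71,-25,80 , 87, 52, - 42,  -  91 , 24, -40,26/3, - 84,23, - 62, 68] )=[-91 , - 84 , - 71 ,- 62,-42, - 40,-25,-22,26/3, 23, 24 , 52, 68,80, 87 ] 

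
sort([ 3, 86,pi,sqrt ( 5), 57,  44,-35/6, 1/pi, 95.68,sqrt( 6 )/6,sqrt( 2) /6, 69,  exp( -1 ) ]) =[ - 35/6, sqrt( 2)/6, 1/pi, exp ( - 1),sqrt( 6)/6, sqrt( 5),  3, pi, 44,57,69,86,  95.68]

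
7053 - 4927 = 2126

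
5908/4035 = 1+1873/4035 = 1.46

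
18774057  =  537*34961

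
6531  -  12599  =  -6068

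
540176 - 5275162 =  - 4734986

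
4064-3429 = 635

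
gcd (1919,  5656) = 101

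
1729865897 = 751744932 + 978120965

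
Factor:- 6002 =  - 2^1*3001^1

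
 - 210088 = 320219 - 530307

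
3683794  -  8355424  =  - 4671630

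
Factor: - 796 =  - 2^2 *199^1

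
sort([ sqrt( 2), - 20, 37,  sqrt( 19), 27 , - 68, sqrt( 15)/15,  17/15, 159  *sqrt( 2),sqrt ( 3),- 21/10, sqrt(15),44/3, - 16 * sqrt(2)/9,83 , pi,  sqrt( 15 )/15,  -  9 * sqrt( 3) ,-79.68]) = [ - 79.68, - 68,  -  20, - 9 * sqrt( 3), - 16*sqrt( 2)/9, - 21/10, sqrt( 15)/15,sqrt(15) /15 , 17/15,sqrt( 2 ),sqrt(3),pi,sqrt(15),sqrt( 19 ), 44/3, 27,37, 83, 159*sqrt ( 2) ] 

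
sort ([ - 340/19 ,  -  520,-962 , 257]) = [ - 962,-520,-340/19, 257]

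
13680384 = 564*24256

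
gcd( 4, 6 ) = 2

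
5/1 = 5 =5.00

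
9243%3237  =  2769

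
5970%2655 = 660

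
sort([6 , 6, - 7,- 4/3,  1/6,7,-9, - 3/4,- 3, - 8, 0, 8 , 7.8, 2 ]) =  [-9, - 8, - 7,- 3,  -  4/3,  -  3/4, 0,1/6, 2, 6, 6 , 7,  7.8,8] 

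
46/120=23/60 = 0.38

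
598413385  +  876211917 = 1474625302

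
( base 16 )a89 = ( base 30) 2tr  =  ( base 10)2697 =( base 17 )95B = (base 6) 20253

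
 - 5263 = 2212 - 7475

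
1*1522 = 1522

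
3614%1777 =60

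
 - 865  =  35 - 900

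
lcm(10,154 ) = 770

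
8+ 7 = 15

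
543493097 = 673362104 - 129869007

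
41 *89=3649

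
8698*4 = 34792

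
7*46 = 322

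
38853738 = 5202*7469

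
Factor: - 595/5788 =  - 2^( - 2 ) * 5^1*7^1*17^1*1447^( - 1)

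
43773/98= 446 + 65/98 = 446.66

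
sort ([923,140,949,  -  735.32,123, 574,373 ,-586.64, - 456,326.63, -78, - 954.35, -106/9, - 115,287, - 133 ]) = [ - 954.35 , - 735.32,  -  586.64,  -  456 ,  -  133, -115, - 78, - 106/9,123,140,287,326.63,373,574,923,949] 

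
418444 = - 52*( - 8047)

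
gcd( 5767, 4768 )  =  1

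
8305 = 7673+632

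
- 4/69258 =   -  1 + 34627/34629 = - 0.00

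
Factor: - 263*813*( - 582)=124442658 = 2^1 *3^2*97^1*263^1*271^1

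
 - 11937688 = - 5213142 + -6724546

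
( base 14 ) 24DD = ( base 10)6467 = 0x1943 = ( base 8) 14503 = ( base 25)a8h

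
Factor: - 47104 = -2^11*23^1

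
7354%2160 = 874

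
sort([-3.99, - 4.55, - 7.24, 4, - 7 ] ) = [ - 7.24, - 7, - 4.55,-3.99,  4]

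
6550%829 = 747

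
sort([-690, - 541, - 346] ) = [ - 690,-541, - 346]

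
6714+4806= 11520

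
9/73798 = 9/73798 =0.00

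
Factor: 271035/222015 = 3^1*19^( - 1)*41^( - 1 )*317^1 = 951/779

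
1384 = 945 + 439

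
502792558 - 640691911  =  -137899353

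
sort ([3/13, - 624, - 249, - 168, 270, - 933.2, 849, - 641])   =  [ - 933.2, - 641, - 624,-249, - 168,3/13, 270, 849 ]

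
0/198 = 0 = 0.00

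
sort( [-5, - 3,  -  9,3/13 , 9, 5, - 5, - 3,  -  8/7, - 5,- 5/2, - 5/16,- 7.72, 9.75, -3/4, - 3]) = [ - 9, - 7.72, - 5, - 5 , -5, - 3,-3,- 3, - 5/2,- 8/7, - 3/4, - 5/16, 3/13,5,9, 9.75 ]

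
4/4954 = 2/2477= 0.00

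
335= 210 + 125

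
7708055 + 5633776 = 13341831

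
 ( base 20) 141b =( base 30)al1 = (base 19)17CH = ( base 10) 9631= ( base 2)10010110011111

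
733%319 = 95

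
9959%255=14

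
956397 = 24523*39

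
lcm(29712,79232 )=237696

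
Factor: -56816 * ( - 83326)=2^5*53^1*61^1*67^1*683^1 = 4734250016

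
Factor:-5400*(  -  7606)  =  41072400 = 2^4*3^3*5^2*3803^1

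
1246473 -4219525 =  - 2973052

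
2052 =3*684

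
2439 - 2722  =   - 283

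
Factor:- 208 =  - 2^4 *13^1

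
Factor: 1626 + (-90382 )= - 2^2 * 22189^1 =- 88756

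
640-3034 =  - 2394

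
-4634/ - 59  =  4634/59 = 78.54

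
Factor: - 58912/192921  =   - 2^5*3^( - 1) *7^1 * 107^( - 1)*263^1*601^( - 1 ) 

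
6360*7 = 44520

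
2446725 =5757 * 425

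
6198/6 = 1033 = 1033.00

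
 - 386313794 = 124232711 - 510546505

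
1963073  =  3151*623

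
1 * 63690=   63690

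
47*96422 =4531834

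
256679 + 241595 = 498274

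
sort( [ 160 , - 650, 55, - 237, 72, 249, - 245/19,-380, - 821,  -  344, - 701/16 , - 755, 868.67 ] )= [ - 821, -755,- 650, - 380, - 344,  -  237, - 701/16, - 245/19,55, 72,160,249,868.67]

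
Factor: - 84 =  - 2^2 * 3^1 * 7^1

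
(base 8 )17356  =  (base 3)101212021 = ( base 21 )HK1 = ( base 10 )7918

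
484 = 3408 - 2924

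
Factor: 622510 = 2^1*5^1*7^1*8893^1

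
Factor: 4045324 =2^2 * 1011331^1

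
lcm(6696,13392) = 13392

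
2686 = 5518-2832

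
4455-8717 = - 4262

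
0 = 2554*0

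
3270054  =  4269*766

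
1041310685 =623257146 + 418053539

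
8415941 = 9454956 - 1039015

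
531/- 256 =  - 3  +  237/256 =- 2.07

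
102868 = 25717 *4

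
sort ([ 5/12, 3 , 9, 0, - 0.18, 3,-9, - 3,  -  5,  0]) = [ - 9 , - 5, - 3, - 0.18,  0,  0, 5/12,3,3,9]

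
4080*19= 77520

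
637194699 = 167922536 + 469272163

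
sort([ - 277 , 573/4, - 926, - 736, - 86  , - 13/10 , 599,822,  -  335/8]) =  [ - 926,-736,  -  277, -86, - 335/8,  -  13/10 , 573/4, 599, 822 ] 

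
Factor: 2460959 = 2460959^1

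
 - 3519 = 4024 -7543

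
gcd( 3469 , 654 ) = 1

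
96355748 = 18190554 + 78165194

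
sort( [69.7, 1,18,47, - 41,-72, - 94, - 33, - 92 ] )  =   [ - 94 , - 92, - 72,-41, - 33, 1,18,47, 69.7 ]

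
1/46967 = 1/46967 = 0.00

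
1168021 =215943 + 952078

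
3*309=927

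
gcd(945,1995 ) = 105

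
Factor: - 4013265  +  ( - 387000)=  - 3^1*5^1*293351^1 = -4400265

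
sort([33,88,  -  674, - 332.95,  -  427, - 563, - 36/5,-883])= [ - 883,  -  674, - 563, - 427, - 332.95,  -  36/5,33,88]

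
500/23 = 500/23  =  21.74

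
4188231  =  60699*69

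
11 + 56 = 67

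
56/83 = 56/83 = 0.67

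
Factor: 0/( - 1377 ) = 0 = 0^1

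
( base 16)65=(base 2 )1100101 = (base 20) 51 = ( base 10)101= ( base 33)32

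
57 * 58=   3306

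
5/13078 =5/13078 = 0.00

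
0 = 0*( - 226)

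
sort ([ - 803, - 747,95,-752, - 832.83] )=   [ - 832.83,-803, - 752, - 747, 95]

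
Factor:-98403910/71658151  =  -2^1*5^1*11^1 * 223^( - 1)*383^( -1)*839^ (-1)*894581^1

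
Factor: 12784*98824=1263366016 =2^7*11^1*17^1*47^1*1123^1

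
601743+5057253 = 5658996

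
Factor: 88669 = 7^1*53^1*239^1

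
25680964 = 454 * 56566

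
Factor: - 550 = - 2^1 *5^2*11^1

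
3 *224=672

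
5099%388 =55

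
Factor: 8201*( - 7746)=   -  63524946 = - 2^1*3^1*59^1*139^1*1291^1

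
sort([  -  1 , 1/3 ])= [ - 1,1/3]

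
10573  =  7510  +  3063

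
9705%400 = 105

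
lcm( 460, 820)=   18860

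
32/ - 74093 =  - 1 + 74061/74093=-0.00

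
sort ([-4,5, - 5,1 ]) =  [ - 5, - 4,  1 , 5 ]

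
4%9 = 4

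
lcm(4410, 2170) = 136710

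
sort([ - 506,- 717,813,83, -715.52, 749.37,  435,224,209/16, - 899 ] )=[ - 899, - 717,  -  715.52,- 506, 209/16, 83, 224, 435,749.37, 813 ] 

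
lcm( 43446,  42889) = 3345342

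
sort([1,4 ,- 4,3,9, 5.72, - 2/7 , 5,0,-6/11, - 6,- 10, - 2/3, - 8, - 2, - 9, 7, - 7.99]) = [-10, - 9, - 8, - 7.99,  -  6 ,-4, - 2, -2/3, - 6/11, - 2/7,0,  1, 3,4, 5,5.72,  7,9]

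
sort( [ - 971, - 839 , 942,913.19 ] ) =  [ - 971, - 839,913.19,942] 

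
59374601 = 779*76219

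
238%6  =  4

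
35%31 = 4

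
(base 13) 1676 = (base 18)a3e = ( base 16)cec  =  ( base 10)3308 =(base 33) 318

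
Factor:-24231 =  - 3^1*41^1*197^1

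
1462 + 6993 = 8455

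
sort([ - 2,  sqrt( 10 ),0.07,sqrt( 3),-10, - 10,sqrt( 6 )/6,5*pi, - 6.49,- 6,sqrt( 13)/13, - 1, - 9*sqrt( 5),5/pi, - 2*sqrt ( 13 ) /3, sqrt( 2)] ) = [ - 9*sqrt( 5), - 10, - 10, - 6.49, - 6,  -  2*  sqrt( 13) /3, - 2, - 1,0.07, sqrt(13) /13,sqrt( 6)/6, sqrt( 2),5/pi,sqrt(3 ), sqrt( 10),  5* pi]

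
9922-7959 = 1963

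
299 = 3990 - 3691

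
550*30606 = 16833300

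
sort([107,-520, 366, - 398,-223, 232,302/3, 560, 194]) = [ - 520 ,-398,-223,302/3,107, 194, 232,366, 560] 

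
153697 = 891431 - 737734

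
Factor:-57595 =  - 5^1*11519^1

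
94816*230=21807680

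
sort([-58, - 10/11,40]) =[-58, - 10/11, 40]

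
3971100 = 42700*93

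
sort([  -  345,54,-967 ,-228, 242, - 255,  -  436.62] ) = [-967,-436.62, - 345 , - 255,-228,54,242]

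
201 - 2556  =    -  2355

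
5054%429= 335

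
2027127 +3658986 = 5686113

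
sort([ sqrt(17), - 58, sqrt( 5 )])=[ - 58, sqrt(5),sqrt( 17) ]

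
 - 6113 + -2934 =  - 9047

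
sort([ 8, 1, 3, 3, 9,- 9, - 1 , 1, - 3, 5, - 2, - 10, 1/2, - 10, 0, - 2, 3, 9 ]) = [ - 10, - 10,-9,-3,- 2 , - 2,-1,0, 1/2,1, 1,3, 3,3,5,  8, 9, 9 ]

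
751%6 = 1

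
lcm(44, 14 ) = 308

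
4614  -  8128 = -3514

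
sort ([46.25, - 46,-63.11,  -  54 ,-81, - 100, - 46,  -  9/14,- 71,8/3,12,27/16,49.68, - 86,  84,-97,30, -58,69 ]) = [ - 100, - 97, - 86, - 81, - 71, - 63.11,-58,-54, - 46 , - 46, - 9/14,27/16,8/3,12,30 , 46.25,49.68,69,84]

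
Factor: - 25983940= - 2^2*  5^1*67^1*19391^1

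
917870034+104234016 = 1022104050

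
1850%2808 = 1850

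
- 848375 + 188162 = -660213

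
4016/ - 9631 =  - 1+5615/9631 = -0.42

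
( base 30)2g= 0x4c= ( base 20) 3G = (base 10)76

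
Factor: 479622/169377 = 286/101 = 2^1 *11^1 *13^1*101^( - 1)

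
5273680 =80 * 65921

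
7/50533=1/7219 = 0.00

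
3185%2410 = 775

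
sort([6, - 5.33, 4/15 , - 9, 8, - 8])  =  [ - 9, - 8, - 5.33,4/15, 6,  8 ]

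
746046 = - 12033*( - 62) 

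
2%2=0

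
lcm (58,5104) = 5104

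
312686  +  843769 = 1156455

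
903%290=33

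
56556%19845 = 16866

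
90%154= 90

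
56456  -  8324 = 48132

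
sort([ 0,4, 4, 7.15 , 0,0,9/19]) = [ 0,0, 0 , 9/19,4,  4 , 7.15 ]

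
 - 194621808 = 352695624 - 547317432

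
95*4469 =424555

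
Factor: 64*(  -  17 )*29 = -2^6*17^1 * 29^1=- 31552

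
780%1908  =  780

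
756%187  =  8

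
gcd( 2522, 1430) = 26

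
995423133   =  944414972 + 51008161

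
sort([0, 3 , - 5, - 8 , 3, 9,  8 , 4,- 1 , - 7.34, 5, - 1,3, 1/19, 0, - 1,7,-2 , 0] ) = [ - 8,-7.34, - 5, - 2, - 1, - 1, - 1, 0, 0, 0 , 1/19, 3, 3, 3 , 4,5,7 , 8,  9 ] 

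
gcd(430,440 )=10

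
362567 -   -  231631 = 594198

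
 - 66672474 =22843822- 89516296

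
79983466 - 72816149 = 7167317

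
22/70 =11/35=0.31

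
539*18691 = 10074449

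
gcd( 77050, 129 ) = 1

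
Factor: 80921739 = 3^1 *4391^1*6143^1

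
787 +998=1785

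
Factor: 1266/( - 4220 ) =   -  3/10 = - 2^( - 1)*3^1*5^(  -  1)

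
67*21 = 1407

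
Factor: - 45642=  - 2^1*3^1*7607^1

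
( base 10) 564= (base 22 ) 13e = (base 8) 1064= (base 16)234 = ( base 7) 1434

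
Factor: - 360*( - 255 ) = 2^3*3^3*5^2* 17^1 = 91800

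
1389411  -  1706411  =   - 317000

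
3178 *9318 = 29612604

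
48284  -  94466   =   - 46182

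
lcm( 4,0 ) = 0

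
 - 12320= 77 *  ( - 160 )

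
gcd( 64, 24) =8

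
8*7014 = 56112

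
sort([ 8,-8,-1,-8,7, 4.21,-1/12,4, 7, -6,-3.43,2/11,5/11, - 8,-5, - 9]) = [ - 9 ,-8, - 8, - 8, - 6 , - 5, - 3.43,-1,- 1/12,2/11 , 5/11,4 , 4.21, 7,7,  8]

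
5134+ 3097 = 8231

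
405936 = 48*8457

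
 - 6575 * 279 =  - 1834425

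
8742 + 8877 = 17619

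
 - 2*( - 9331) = 18662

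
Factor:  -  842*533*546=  - 245037156 = - 2^2 * 3^1*7^1*13^2*41^1*421^1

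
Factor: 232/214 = 2^2*29^1*107^( - 1)= 116/107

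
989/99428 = 989/99428 =0.01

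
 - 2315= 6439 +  - 8754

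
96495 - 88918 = 7577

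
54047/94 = 54047/94= 574.97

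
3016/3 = 1005  +  1/3 = 1005.33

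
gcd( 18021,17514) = 3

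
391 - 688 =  - 297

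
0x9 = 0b1001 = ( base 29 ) 9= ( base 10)9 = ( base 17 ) 9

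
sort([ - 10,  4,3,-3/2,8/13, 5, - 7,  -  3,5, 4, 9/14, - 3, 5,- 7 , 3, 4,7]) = [-10, - 7, -7,  -  3, - 3, -3/2,8/13,9/14, 3,  3,4,4,  4,5, 5,5, 7] 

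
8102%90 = 2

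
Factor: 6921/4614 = 2^( - 1)  *3^1 = 3/2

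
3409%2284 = 1125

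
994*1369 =1360786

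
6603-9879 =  - 3276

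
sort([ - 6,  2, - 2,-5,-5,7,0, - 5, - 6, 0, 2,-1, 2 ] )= [-6,  -  6, - 5,-5, - 5, - 2, - 1, 0,0,2, 2,2,7] 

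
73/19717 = 73/19717 = 0.00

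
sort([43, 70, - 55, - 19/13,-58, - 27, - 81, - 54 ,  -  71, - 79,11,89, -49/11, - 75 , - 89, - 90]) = [ - 90 ,-89, - 81, - 79, - 75, - 71 ,  -  58, - 55, - 54,-27,-49/11, - 19/13 , 11, 43,70,89] 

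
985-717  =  268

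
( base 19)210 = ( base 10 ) 741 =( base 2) 1011100101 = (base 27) 10c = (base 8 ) 1345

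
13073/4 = 3268 + 1/4 = 3268.25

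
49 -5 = 44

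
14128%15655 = 14128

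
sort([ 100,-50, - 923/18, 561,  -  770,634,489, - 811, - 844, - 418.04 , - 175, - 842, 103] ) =[ - 844,  -  842, - 811,-770 ,-418.04, - 175, - 923/18, - 50, 100,103, 489, 561, 634 ]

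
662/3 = 220 + 2/3=220.67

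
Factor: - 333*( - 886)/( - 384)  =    -  49173/64 =- 2^( - 6 )* 3^1* 37^1*443^1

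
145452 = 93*1564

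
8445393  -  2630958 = 5814435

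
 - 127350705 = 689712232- 817062937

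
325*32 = 10400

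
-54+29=-25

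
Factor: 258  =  2^1*3^1 *43^1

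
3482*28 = 97496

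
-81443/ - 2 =81443/2=40721.50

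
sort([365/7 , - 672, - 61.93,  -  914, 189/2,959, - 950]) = [ - 950 ,  -  914, - 672, - 61.93 , 365/7 , 189/2, 959 ]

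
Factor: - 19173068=-2^2*53^1*90439^1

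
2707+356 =3063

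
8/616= 1/77 = 0.01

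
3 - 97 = -94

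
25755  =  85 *303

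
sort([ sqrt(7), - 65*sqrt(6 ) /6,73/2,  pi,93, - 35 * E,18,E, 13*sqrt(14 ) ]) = [-35*E, - 65 * sqrt(6)/6 , sqrt( 7),E, pi,18, 73/2,13*sqrt( 14 ),93] 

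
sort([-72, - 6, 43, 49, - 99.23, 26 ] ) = [ - 99.23,-72,  -  6,26,43, 49]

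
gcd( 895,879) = 1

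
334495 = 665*503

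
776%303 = 170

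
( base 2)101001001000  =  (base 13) 1276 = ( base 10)2632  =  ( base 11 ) 1a83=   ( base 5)41012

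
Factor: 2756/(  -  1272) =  - 13/6 = - 2^ (- 1 ) *3^ ( - 1 )*13^1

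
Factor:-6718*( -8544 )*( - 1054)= -60498115968 = -2^7 * 3^1* 17^1 *31^1 * 89^1*3359^1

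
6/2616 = 1/436=0.00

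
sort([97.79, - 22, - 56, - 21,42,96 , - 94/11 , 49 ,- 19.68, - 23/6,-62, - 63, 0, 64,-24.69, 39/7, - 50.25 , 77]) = [ - 63 , - 62, - 56, -50.25,  -  24.69 ,-22,- 21, - 19.68,  -  94/11, - 23/6,  0,39/7,42, 49,64,77,  96,97.79]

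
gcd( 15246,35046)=198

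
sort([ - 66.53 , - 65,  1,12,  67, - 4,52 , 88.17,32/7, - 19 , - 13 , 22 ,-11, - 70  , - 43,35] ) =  [- 70, - 66.53,-65, - 43 , - 19, - 13 ,- 11,-4, 1,32/7, 12 , 22,35, 52,67, 88.17]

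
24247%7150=2797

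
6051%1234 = 1115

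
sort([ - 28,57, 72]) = [-28,57, 72 ] 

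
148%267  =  148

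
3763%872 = 275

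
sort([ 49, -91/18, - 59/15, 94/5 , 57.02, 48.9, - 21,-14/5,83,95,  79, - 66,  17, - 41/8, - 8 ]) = [- 66, - 21, - 8, - 41/8,-91/18,-59/15,-14/5,17, 94/5, 48.9, 49, 57.02, 79 , 83,  95]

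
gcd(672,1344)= 672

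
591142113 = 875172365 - 284030252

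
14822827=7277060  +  7545767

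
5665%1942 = 1781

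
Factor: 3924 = 2^2*3^2*109^1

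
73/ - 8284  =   -1 + 8211/8284=- 0.01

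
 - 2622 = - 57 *46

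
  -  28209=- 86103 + 57894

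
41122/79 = 520 +42/79 = 520.53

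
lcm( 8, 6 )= 24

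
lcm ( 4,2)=4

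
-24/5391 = - 1  +  1789/1797=- 0.00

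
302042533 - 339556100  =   - 37513567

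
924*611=564564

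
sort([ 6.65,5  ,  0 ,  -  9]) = [  -  9, 0, 5,6.65]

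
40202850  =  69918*575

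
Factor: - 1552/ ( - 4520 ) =194/565 = 2^1*5^( - 1 )*97^1*113^( - 1 )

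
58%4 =2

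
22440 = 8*2805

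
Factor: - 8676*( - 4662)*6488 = 262423457856= 2^6*3^4*7^1*37^1*241^1*811^1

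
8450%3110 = 2230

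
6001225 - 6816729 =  - 815504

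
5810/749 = 830/107 = 7.76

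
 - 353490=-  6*58915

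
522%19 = 9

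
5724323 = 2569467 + 3154856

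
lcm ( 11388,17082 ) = 34164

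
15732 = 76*207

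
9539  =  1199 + 8340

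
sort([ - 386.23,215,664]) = [-386.23,215,664]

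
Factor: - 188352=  - 2^6*3^3*109^1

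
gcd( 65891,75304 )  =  9413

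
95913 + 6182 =102095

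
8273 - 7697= 576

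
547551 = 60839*9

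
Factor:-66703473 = -3^3*23^1*233^1*461^1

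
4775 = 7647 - 2872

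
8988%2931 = 195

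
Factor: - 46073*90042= -2^1*3^1*43^1*349^1*46073^1 = - 4148505066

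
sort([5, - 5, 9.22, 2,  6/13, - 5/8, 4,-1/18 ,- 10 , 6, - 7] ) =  [ - 10, - 7, - 5, - 5/8, - 1/18,6/13, 2, 4, 5, 6, 9.22] 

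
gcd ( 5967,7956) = 1989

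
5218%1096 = 834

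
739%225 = 64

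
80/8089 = 80/8089= 0.01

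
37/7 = 37/7 = 5.29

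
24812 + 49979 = 74791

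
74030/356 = 207 + 169/178 = 207.95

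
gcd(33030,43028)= 2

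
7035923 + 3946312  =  10982235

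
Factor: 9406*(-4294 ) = -40389364 =- 2^2*19^1*113^1*4703^1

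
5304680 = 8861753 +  - 3557073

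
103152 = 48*2149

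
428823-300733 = 128090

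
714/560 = 1 + 11/40 = 1.27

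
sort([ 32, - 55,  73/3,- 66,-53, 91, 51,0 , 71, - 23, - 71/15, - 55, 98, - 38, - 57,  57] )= [ -66, - 57, - 55 ,-55, - 53, - 38, - 23, - 71/15,0,73/3, 32, 51, 57, 71,  91, 98 ] 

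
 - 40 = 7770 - 7810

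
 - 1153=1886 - 3039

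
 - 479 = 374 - 853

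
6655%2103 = 346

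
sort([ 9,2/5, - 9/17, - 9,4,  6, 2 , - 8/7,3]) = [ - 9, - 8/7 , -9/17,2/5,2, 3,  4 , 6 , 9 ] 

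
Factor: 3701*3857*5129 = 7^1 * 19^1  *  23^1 * 29^1 * 223^1 * 3701^1 = 73215228653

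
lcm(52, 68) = 884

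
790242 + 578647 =1368889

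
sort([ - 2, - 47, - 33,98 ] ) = [- 47, - 33,-2,  98]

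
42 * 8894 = 373548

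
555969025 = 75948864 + 480020161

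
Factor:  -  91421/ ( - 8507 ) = 11^1*47^ ( - 1) * 181^ ( - 1)*8311^1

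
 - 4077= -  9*453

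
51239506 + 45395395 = 96634901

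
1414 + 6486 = 7900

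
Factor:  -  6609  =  -3^1* 2203^1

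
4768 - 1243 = 3525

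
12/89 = 12/89=0.13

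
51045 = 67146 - 16101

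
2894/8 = 361 + 3/4  =  361.75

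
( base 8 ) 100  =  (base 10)64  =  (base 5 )224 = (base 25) 2e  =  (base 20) 34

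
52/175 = 52/175 = 0.30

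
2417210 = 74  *32665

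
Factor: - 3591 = -3^3 *7^1*19^1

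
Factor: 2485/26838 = 5/54=2^(  -  1)*3^(-3)*5^1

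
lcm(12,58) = 348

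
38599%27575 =11024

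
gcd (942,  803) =1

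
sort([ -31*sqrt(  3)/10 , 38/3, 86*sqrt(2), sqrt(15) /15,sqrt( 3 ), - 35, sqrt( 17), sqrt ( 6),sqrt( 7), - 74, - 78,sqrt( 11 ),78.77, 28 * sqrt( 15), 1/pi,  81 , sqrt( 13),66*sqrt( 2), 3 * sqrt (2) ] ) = [ - 78, - 74,-35, - 31*sqrt(3)/10, sqrt(15 ) /15, 1/pi, sqrt ( 3 ) , sqrt( 6) , sqrt ( 7) , sqrt( 11 ), sqrt( 13 ),sqrt( 17), 3*sqrt( 2), 38/3,  78.77, 81, 66*sqrt (2),28 * sqrt ( 15),  86*sqrt( 2)] 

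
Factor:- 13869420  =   -2^2* 3^1*5^1 *139^1*1663^1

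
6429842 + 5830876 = 12260718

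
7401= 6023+1378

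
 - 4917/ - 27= 1639/9 = 182.11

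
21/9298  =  21/9298 = 0.00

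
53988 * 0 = 0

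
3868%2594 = 1274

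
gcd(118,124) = 2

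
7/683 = 7/683 = 0.01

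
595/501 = 595/501 =1.19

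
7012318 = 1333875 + 5678443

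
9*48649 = 437841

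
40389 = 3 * 13463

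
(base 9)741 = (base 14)312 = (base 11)4aa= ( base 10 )604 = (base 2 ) 1001011100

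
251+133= 384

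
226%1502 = 226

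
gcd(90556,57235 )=1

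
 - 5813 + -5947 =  - 11760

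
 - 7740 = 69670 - 77410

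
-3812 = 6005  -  9817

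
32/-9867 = -1+9835/9867 = -0.00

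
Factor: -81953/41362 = -2^ ( - 1 )*20681^( - 1)*81953^1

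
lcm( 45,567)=2835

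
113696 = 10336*11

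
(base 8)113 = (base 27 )2l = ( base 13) 5A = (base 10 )75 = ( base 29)2h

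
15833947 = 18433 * 859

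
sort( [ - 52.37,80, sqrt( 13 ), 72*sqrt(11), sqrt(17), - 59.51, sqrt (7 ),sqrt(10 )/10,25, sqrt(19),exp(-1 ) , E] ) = [-59.51, - 52.37, sqrt( 10) /10 , exp(  -  1), sqrt ( 7 ), E, sqrt(13), sqrt(  17), sqrt(19 ), 25 , 80, 72*sqrt( 11 )] 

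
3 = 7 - 4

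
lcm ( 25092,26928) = 1104048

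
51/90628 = 51/90628=0.00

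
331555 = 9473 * 35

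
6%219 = 6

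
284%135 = 14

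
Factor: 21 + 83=2^3*13^1=104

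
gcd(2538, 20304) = 2538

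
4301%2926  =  1375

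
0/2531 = 0 = 0.00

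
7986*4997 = 39906042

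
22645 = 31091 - 8446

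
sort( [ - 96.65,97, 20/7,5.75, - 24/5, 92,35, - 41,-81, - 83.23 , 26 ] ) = [ - 96.65 , - 83.23 , - 81, - 41, - 24/5, 20/7,5.75,26, 35 , 92, 97 ]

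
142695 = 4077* 35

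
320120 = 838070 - 517950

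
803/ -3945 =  - 1  +  3142/3945  =  - 0.20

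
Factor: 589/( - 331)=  - 19^1*31^1 * 331^( - 1)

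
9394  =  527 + 8867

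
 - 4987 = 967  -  5954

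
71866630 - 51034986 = 20831644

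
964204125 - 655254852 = 308949273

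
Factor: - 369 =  - 3^2* 41^1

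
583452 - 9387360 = -8803908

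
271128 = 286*948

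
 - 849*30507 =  - 25900443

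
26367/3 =8789 = 8789.00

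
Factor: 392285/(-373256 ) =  - 2^(- 3 ) * 5^1*13^(- 1 )*37^( - 1)*67^1*97^( - 1)* 1171^1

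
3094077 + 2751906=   5845983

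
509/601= 509/601   =  0.85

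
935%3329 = 935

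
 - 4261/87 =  - 49  +  2/87 = - 48.98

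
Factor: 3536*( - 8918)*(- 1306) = 2^6*7^3 * 13^2*17^1*653^1 = 41183466688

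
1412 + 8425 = 9837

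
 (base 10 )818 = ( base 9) 1108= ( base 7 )2246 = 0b1100110010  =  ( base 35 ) nd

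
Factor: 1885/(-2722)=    - 2^( - 1) * 5^1*13^1*29^1*1361^( - 1 )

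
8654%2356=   1586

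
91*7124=648284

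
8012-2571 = 5441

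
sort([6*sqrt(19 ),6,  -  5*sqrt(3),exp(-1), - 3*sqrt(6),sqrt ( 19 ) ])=[-5*sqrt(3 ), - 3*sqrt ( 6), exp( - 1) , sqrt(19), 6,6*sqrt (19)] 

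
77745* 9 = 699705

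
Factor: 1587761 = 7^1*226823^1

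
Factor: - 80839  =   - 11^1*7349^1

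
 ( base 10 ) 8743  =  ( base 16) 2227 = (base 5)234433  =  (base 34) 7j5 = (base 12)5087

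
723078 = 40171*18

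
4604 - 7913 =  - 3309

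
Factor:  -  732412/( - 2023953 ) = 2^2*3^( - 1 ) * 19^1*23^1 * 179^( - 1)*419^1* 3769^( - 1)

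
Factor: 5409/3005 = 3^2*5^(- 1 ) = 9/5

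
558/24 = 93/4= 23.25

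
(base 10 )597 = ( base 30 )JR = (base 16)255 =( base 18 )1F3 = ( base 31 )J8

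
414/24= 69/4 = 17.25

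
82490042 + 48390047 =130880089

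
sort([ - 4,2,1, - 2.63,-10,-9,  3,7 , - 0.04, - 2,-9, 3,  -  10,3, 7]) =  [ - 10,- 10 , - 9,- 9,  -  4 ,-2.63, - 2,-0.04,  1, 2,3, 3,3,7 , 7 ]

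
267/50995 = 267/50995=0.01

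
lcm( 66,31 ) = 2046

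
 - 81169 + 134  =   - 81035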